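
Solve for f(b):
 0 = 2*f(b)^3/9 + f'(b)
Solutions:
 f(b) = -3*sqrt(2)*sqrt(-1/(C1 - 2*b))/2
 f(b) = 3*sqrt(2)*sqrt(-1/(C1 - 2*b))/2


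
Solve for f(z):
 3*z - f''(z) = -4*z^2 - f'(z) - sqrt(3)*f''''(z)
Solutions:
 f(z) = C1 + C2*exp(z*(2*6^(1/3)/(sqrt(81 - 4*sqrt(3)) + 9)^(1/3) + 2^(2/3)*3^(1/6)*(sqrt(81 - 4*sqrt(3)) + 9)^(1/3))/12)*sin(z*(-6^(2/3)*(sqrt(81 - 4*sqrt(3)) + 9)^(1/3) + 2*2^(1/3)*3^(5/6)/(sqrt(81 - 4*sqrt(3)) + 9)^(1/3))/12) + C3*exp(z*(2*6^(1/3)/(sqrt(81 - 4*sqrt(3)) + 9)^(1/3) + 2^(2/3)*3^(1/6)*(sqrt(81 - 4*sqrt(3)) + 9)^(1/3))/12)*cos(z*(-6^(2/3)*(sqrt(81 - 4*sqrt(3)) + 9)^(1/3) + 2*2^(1/3)*3^(5/6)/(sqrt(81 - 4*sqrt(3)) + 9)^(1/3))/12) + C4*exp(-z*(2*6^(1/3)/(sqrt(81 - 4*sqrt(3)) + 9)^(1/3) + 2^(2/3)*3^(1/6)*(sqrt(81 - 4*sqrt(3)) + 9)^(1/3))/6) - 4*z^3/3 - 11*z^2/2 - 11*z


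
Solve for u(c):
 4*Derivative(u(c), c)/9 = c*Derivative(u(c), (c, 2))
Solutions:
 u(c) = C1 + C2*c^(13/9)


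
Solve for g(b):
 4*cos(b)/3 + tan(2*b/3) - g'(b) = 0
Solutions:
 g(b) = C1 - 3*log(cos(2*b/3))/2 + 4*sin(b)/3


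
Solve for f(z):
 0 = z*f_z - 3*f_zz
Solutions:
 f(z) = C1 + C2*erfi(sqrt(6)*z/6)


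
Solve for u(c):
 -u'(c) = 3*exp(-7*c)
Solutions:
 u(c) = C1 + 3*exp(-7*c)/7


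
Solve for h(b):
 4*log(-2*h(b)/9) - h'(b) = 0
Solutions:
 -Integral(1/(log(-_y) - 2*log(3) + log(2)), (_y, h(b)))/4 = C1 - b


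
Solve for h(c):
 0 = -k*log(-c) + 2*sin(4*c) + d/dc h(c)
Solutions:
 h(c) = C1 + c*k*(log(-c) - 1) + cos(4*c)/2


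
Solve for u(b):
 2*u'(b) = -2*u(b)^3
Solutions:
 u(b) = -sqrt(2)*sqrt(-1/(C1 - b))/2
 u(b) = sqrt(2)*sqrt(-1/(C1 - b))/2


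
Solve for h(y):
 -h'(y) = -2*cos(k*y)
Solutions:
 h(y) = C1 + 2*sin(k*y)/k


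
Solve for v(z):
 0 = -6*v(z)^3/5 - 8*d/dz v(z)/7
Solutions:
 v(z) = -sqrt(10)*sqrt(-1/(C1 - 21*z))
 v(z) = sqrt(10)*sqrt(-1/(C1 - 21*z))


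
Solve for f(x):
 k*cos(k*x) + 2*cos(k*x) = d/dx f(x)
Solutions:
 f(x) = C1 + sin(k*x) + 2*sin(k*x)/k


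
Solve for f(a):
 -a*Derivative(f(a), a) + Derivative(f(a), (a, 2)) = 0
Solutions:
 f(a) = C1 + C2*erfi(sqrt(2)*a/2)


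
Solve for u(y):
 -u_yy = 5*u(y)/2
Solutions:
 u(y) = C1*sin(sqrt(10)*y/2) + C2*cos(sqrt(10)*y/2)


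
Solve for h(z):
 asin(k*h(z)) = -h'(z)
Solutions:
 Integral(1/asin(_y*k), (_y, h(z))) = C1 - z


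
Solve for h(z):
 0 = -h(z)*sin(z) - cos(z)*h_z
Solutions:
 h(z) = C1*cos(z)


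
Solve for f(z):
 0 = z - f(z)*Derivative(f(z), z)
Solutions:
 f(z) = -sqrt(C1 + z^2)
 f(z) = sqrt(C1 + z^2)


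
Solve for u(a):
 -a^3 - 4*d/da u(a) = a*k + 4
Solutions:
 u(a) = C1 - a^4/16 - a^2*k/8 - a


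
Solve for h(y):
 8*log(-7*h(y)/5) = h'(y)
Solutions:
 -Integral(1/(log(-_y) - log(5) + log(7)), (_y, h(y)))/8 = C1 - y


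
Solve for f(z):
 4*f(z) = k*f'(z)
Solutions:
 f(z) = C1*exp(4*z/k)


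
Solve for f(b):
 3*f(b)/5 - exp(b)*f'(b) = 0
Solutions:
 f(b) = C1*exp(-3*exp(-b)/5)


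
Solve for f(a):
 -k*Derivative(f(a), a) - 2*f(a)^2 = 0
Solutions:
 f(a) = k/(C1*k + 2*a)


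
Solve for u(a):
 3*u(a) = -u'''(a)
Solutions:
 u(a) = C3*exp(-3^(1/3)*a) + (C1*sin(3^(5/6)*a/2) + C2*cos(3^(5/6)*a/2))*exp(3^(1/3)*a/2)


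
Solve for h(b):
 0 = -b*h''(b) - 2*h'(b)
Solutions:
 h(b) = C1 + C2/b


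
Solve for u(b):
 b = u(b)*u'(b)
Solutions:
 u(b) = -sqrt(C1 + b^2)
 u(b) = sqrt(C1 + b^2)


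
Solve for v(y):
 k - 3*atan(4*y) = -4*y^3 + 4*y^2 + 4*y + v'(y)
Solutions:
 v(y) = C1 + k*y + y^4 - 4*y^3/3 - 2*y^2 - 3*y*atan(4*y) + 3*log(16*y^2 + 1)/8


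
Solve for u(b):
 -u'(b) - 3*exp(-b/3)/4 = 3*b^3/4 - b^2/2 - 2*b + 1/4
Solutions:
 u(b) = C1 - 3*b^4/16 + b^3/6 + b^2 - b/4 + 9*exp(-b/3)/4


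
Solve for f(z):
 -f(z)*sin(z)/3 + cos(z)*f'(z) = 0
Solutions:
 f(z) = C1/cos(z)^(1/3)


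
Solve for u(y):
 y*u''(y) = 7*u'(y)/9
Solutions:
 u(y) = C1 + C2*y^(16/9)


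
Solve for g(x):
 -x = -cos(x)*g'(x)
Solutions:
 g(x) = C1 + Integral(x/cos(x), x)


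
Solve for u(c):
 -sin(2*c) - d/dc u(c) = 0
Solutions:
 u(c) = C1 + cos(2*c)/2


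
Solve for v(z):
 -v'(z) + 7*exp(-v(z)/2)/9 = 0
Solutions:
 v(z) = 2*log(C1 + 7*z/18)


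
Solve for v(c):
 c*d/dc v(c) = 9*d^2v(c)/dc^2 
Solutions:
 v(c) = C1 + C2*erfi(sqrt(2)*c/6)


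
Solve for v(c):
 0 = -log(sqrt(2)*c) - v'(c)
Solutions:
 v(c) = C1 - c*log(c) - c*log(2)/2 + c


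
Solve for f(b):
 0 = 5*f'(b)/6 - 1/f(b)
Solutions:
 f(b) = -sqrt(C1 + 60*b)/5
 f(b) = sqrt(C1 + 60*b)/5


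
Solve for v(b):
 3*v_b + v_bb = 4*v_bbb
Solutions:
 v(b) = C1 + C2*exp(-3*b/4) + C3*exp(b)


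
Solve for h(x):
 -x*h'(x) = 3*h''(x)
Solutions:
 h(x) = C1 + C2*erf(sqrt(6)*x/6)


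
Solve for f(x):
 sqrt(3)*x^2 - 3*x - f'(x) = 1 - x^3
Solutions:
 f(x) = C1 + x^4/4 + sqrt(3)*x^3/3 - 3*x^2/2 - x


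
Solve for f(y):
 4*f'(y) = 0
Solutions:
 f(y) = C1


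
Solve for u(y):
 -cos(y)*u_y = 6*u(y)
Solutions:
 u(y) = C1*(sin(y)^3 - 3*sin(y)^2 + 3*sin(y) - 1)/(sin(y)^3 + 3*sin(y)^2 + 3*sin(y) + 1)


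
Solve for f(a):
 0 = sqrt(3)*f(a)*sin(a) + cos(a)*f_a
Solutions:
 f(a) = C1*cos(a)^(sqrt(3))


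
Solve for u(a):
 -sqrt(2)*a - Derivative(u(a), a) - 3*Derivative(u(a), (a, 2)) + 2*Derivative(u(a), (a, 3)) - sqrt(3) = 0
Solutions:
 u(a) = C1 + C2*exp(a*(3 - sqrt(17))/4) + C3*exp(a*(3 + sqrt(17))/4) - sqrt(2)*a^2/2 - sqrt(3)*a + 3*sqrt(2)*a


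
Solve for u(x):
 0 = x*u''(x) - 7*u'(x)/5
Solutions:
 u(x) = C1 + C2*x^(12/5)


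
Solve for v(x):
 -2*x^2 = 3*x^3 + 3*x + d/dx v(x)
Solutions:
 v(x) = C1 - 3*x^4/4 - 2*x^3/3 - 3*x^2/2


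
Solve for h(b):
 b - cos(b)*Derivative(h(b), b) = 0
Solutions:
 h(b) = C1 + Integral(b/cos(b), b)


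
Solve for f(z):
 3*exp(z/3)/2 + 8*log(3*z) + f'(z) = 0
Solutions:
 f(z) = C1 - 8*z*log(z) + 8*z*(1 - log(3)) - 9*exp(z/3)/2


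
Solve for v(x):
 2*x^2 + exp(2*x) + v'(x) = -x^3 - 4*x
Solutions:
 v(x) = C1 - x^4/4 - 2*x^3/3 - 2*x^2 - exp(2*x)/2


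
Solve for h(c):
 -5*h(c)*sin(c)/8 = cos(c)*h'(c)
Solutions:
 h(c) = C1*cos(c)^(5/8)


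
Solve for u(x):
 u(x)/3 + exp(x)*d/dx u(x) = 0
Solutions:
 u(x) = C1*exp(exp(-x)/3)


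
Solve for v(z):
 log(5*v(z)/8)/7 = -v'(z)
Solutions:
 -7*Integral(1/(-log(_y) - log(5) + 3*log(2)), (_y, v(z))) = C1 - z


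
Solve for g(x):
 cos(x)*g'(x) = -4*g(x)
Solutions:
 g(x) = C1*(sin(x)^2 - 2*sin(x) + 1)/(sin(x)^2 + 2*sin(x) + 1)


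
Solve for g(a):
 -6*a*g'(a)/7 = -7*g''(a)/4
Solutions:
 g(a) = C1 + C2*erfi(2*sqrt(3)*a/7)


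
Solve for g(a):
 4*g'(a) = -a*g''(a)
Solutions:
 g(a) = C1 + C2/a^3


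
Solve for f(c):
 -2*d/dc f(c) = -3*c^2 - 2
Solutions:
 f(c) = C1 + c^3/2 + c


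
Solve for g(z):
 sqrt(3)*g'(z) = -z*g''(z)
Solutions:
 g(z) = C1 + C2*z^(1 - sqrt(3))


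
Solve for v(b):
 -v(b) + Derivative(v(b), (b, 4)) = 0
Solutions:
 v(b) = C1*exp(-b) + C2*exp(b) + C3*sin(b) + C4*cos(b)


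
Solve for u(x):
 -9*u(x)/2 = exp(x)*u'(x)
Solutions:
 u(x) = C1*exp(9*exp(-x)/2)


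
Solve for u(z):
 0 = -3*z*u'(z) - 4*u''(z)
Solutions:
 u(z) = C1 + C2*erf(sqrt(6)*z/4)


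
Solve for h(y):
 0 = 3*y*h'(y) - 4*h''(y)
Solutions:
 h(y) = C1 + C2*erfi(sqrt(6)*y/4)


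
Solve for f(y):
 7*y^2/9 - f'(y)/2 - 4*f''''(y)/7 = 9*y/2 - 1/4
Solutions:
 f(y) = C1 + C4*exp(-7^(1/3)*y/2) + 14*y^3/27 - 9*y^2/2 + y/2 + (C2*sin(sqrt(3)*7^(1/3)*y/4) + C3*cos(sqrt(3)*7^(1/3)*y/4))*exp(7^(1/3)*y/4)


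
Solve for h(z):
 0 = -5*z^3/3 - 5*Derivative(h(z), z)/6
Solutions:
 h(z) = C1 - z^4/2


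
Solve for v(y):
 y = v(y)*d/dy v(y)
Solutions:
 v(y) = -sqrt(C1 + y^2)
 v(y) = sqrt(C1 + y^2)


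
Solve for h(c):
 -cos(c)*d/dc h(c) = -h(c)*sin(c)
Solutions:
 h(c) = C1/cos(c)


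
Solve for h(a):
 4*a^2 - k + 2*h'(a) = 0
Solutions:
 h(a) = C1 - 2*a^3/3 + a*k/2


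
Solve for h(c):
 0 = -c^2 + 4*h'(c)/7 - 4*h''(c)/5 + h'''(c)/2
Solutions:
 h(c) = C1 + 7*c^3/12 + 49*c^2/20 + 1519*c/400 + (C2*sin(2*sqrt(154)*c/35) + C3*cos(2*sqrt(154)*c/35))*exp(4*c/5)


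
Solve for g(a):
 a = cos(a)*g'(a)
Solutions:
 g(a) = C1 + Integral(a/cos(a), a)


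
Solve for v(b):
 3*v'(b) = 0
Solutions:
 v(b) = C1


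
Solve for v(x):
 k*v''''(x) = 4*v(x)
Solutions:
 v(x) = C1*exp(-sqrt(2)*x*(1/k)^(1/4)) + C2*exp(sqrt(2)*x*(1/k)^(1/4)) + C3*exp(-sqrt(2)*I*x*(1/k)^(1/4)) + C4*exp(sqrt(2)*I*x*(1/k)^(1/4))


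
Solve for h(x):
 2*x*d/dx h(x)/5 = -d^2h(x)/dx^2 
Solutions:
 h(x) = C1 + C2*erf(sqrt(5)*x/5)


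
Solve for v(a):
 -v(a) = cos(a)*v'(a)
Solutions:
 v(a) = C1*sqrt(sin(a) - 1)/sqrt(sin(a) + 1)


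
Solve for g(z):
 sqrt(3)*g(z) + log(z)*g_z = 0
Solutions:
 g(z) = C1*exp(-sqrt(3)*li(z))


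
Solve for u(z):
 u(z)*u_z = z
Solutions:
 u(z) = -sqrt(C1 + z^2)
 u(z) = sqrt(C1 + z^2)


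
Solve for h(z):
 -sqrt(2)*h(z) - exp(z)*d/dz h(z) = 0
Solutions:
 h(z) = C1*exp(sqrt(2)*exp(-z))


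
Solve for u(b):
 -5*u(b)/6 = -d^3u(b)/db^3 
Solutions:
 u(b) = C3*exp(5^(1/3)*6^(2/3)*b/6) + (C1*sin(2^(2/3)*3^(1/6)*5^(1/3)*b/4) + C2*cos(2^(2/3)*3^(1/6)*5^(1/3)*b/4))*exp(-5^(1/3)*6^(2/3)*b/12)


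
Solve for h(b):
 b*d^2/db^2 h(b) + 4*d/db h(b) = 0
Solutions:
 h(b) = C1 + C2/b^3


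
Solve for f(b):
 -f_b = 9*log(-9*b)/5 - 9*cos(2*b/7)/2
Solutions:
 f(b) = C1 - 9*b*log(-b)/5 - 18*b*log(3)/5 + 9*b/5 + 63*sin(2*b/7)/4


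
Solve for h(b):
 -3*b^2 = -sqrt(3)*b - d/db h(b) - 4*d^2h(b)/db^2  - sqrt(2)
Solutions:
 h(b) = C1 + C2*exp(-b/4) + b^3 - 12*b^2 - sqrt(3)*b^2/2 - sqrt(2)*b + 4*sqrt(3)*b + 96*b


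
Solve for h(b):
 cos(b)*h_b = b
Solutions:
 h(b) = C1 + Integral(b/cos(b), b)


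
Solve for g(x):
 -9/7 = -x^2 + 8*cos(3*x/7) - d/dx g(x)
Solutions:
 g(x) = C1 - x^3/3 + 9*x/7 + 56*sin(3*x/7)/3


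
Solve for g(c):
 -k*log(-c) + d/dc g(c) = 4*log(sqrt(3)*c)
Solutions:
 g(c) = C1 + c*(k + 4)*log(c) + c*(-k + I*pi*k - 4 + 2*log(3))


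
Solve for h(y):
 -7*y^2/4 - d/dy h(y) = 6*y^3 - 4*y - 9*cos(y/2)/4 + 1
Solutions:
 h(y) = C1 - 3*y^4/2 - 7*y^3/12 + 2*y^2 - y + 9*sin(y/2)/2


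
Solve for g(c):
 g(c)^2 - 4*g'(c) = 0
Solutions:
 g(c) = -4/(C1 + c)


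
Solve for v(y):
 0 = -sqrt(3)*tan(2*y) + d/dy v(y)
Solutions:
 v(y) = C1 - sqrt(3)*log(cos(2*y))/2


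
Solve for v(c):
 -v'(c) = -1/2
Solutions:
 v(c) = C1 + c/2


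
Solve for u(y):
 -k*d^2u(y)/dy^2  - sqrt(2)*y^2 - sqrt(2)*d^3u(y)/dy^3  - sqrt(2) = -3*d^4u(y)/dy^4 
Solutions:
 u(y) = C1 + C2*y + C3*exp(sqrt(2)*y*(1 - sqrt(6*k + 1))/6) + C4*exp(sqrt(2)*y*(sqrt(6*k + 1) + 1)/6) - sqrt(2)*y^4/(12*k) + sqrt(2)*y^2*(-1/2 - 3/k - 2/k^2)/k + 2*y^3/(3*k^2)


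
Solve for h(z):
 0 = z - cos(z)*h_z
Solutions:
 h(z) = C1 + Integral(z/cos(z), z)


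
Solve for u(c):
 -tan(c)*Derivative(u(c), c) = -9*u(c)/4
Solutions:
 u(c) = C1*sin(c)^(9/4)


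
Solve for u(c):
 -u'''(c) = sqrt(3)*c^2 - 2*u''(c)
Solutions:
 u(c) = C1 + C2*c + C3*exp(2*c) + sqrt(3)*c^4/24 + sqrt(3)*c^3/12 + sqrt(3)*c^2/8


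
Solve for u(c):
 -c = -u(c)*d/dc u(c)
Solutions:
 u(c) = -sqrt(C1 + c^2)
 u(c) = sqrt(C1 + c^2)


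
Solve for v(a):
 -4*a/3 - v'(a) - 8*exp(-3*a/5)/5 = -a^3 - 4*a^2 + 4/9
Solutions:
 v(a) = C1 + a^4/4 + 4*a^3/3 - 2*a^2/3 - 4*a/9 + 8*exp(-3*a/5)/3


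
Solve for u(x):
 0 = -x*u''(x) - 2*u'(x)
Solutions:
 u(x) = C1 + C2/x


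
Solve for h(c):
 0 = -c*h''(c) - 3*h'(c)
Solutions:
 h(c) = C1 + C2/c^2


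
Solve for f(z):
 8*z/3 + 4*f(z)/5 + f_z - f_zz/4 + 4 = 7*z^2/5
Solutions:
 f(z) = C1*exp(2*z*(1 - 3*sqrt(5)/5)) + C2*exp(2*z*(1 + 3*sqrt(5)/5)) + 7*z^2/4 - 185*z/24 + 275/48


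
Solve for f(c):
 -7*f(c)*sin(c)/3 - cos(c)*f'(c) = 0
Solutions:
 f(c) = C1*cos(c)^(7/3)


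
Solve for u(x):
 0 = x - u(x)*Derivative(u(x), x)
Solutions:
 u(x) = -sqrt(C1 + x^2)
 u(x) = sqrt(C1 + x^2)


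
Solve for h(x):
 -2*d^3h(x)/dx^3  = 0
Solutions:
 h(x) = C1 + C2*x + C3*x^2


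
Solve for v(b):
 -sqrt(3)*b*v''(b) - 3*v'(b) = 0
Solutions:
 v(b) = C1 + C2*b^(1 - sqrt(3))


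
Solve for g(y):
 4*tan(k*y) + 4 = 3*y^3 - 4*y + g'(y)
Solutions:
 g(y) = C1 - 3*y^4/4 + 2*y^2 + 4*y + 4*Piecewise((-log(cos(k*y))/k, Ne(k, 0)), (0, True))


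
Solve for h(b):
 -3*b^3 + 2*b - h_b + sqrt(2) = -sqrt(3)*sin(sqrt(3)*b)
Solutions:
 h(b) = C1 - 3*b^4/4 + b^2 + sqrt(2)*b - cos(sqrt(3)*b)


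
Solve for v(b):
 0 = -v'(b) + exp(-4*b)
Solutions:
 v(b) = C1 - exp(-4*b)/4


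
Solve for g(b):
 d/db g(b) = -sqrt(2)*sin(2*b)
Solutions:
 g(b) = C1 + sqrt(2)*cos(2*b)/2


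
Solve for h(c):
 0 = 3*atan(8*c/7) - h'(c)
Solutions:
 h(c) = C1 + 3*c*atan(8*c/7) - 21*log(64*c^2 + 49)/16


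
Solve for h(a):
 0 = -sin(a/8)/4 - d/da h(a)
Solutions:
 h(a) = C1 + 2*cos(a/8)


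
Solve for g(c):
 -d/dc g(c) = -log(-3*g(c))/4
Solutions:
 -4*Integral(1/(log(-_y) + log(3)), (_y, g(c))) = C1 - c


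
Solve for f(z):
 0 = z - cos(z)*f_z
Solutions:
 f(z) = C1 + Integral(z/cos(z), z)


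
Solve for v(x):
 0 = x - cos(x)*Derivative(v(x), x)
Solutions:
 v(x) = C1 + Integral(x/cos(x), x)


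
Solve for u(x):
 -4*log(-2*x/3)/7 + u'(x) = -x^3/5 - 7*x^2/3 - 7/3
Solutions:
 u(x) = C1 - x^4/20 - 7*x^3/9 + 4*x*log(-x)/7 + x*(-61 - 12*log(3) + 12*log(2))/21


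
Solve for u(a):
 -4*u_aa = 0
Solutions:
 u(a) = C1 + C2*a


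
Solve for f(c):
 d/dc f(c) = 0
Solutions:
 f(c) = C1


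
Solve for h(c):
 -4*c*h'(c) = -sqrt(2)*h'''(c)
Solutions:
 h(c) = C1 + Integral(C2*airyai(sqrt(2)*c) + C3*airybi(sqrt(2)*c), c)


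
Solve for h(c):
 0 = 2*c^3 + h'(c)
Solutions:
 h(c) = C1 - c^4/2


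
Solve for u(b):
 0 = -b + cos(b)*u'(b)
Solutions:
 u(b) = C1 + Integral(b/cos(b), b)


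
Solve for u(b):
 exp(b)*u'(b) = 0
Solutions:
 u(b) = C1


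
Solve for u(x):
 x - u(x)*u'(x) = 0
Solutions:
 u(x) = -sqrt(C1 + x^2)
 u(x) = sqrt(C1 + x^2)


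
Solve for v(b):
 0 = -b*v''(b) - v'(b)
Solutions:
 v(b) = C1 + C2*log(b)


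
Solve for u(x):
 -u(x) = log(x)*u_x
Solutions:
 u(x) = C1*exp(-li(x))


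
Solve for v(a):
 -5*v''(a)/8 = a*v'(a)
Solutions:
 v(a) = C1 + C2*erf(2*sqrt(5)*a/5)


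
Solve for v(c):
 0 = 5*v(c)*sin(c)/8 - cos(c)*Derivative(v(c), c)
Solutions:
 v(c) = C1/cos(c)^(5/8)


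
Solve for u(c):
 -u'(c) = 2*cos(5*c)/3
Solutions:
 u(c) = C1 - 2*sin(5*c)/15


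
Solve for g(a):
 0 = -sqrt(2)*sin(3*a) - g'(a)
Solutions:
 g(a) = C1 + sqrt(2)*cos(3*a)/3


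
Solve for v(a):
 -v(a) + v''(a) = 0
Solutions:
 v(a) = C1*exp(-a) + C2*exp(a)


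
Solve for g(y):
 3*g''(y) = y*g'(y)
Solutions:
 g(y) = C1 + C2*erfi(sqrt(6)*y/6)


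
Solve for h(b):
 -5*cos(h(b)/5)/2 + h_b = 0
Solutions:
 -5*b/2 - 5*log(sin(h(b)/5) - 1)/2 + 5*log(sin(h(b)/5) + 1)/2 = C1


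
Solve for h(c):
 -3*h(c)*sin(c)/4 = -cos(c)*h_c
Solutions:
 h(c) = C1/cos(c)^(3/4)


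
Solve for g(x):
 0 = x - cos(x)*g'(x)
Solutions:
 g(x) = C1 + Integral(x/cos(x), x)


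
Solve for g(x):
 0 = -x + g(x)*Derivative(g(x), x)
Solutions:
 g(x) = -sqrt(C1 + x^2)
 g(x) = sqrt(C1 + x^2)


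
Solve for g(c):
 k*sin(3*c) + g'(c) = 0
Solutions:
 g(c) = C1 + k*cos(3*c)/3


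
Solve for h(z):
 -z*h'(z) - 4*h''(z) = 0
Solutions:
 h(z) = C1 + C2*erf(sqrt(2)*z/4)


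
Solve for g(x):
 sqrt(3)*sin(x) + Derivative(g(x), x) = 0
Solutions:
 g(x) = C1 + sqrt(3)*cos(x)


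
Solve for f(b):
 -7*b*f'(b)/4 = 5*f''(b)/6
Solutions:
 f(b) = C1 + C2*erf(sqrt(105)*b/10)


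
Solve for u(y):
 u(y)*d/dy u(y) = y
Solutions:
 u(y) = -sqrt(C1 + y^2)
 u(y) = sqrt(C1 + y^2)


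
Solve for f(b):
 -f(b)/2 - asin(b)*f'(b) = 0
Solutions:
 f(b) = C1*exp(-Integral(1/asin(b), b)/2)


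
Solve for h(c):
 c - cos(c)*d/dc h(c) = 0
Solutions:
 h(c) = C1 + Integral(c/cos(c), c)


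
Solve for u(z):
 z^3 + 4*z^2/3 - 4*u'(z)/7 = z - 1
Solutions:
 u(z) = C1 + 7*z^4/16 + 7*z^3/9 - 7*z^2/8 + 7*z/4


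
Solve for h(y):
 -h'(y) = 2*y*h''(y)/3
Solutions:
 h(y) = C1 + C2/sqrt(y)


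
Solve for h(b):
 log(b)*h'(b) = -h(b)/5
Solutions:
 h(b) = C1*exp(-li(b)/5)


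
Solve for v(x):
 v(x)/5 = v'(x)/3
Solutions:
 v(x) = C1*exp(3*x/5)


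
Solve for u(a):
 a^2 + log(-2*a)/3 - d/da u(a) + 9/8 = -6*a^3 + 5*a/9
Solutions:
 u(a) = C1 + 3*a^4/2 + a^3/3 - 5*a^2/18 + a*log(-a)/3 + a*(8*log(2) + 19)/24


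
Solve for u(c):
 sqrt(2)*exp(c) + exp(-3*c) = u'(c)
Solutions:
 u(c) = C1 + sqrt(2)*exp(c) - exp(-3*c)/3


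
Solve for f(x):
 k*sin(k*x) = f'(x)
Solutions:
 f(x) = C1 - cos(k*x)


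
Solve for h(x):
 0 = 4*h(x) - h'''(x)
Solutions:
 h(x) = C3*exp(2^(2/3)*x) + (C1*sin(2^(2/3)*sqrt(3)*x/2) + C2*cos(2^(2/3)*sqrt(3)*x/2))*exp(-2^(2/3)*x/2)


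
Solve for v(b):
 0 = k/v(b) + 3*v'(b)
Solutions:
 v(b) = -sqrt(C1 - 6*b*k)/3
 v(b) = sqrt(C1 - 6*b*k)/3


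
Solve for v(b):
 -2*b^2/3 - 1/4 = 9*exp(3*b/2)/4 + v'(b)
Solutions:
 v(b) = C1 - 2*b^3/9 - b/4 - 3*exp(3*b/2)/2


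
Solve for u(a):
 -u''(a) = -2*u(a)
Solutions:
 u(a) = C1*exp(-sqrt(2)*a) + C2*exp(sqrt(2)*a)


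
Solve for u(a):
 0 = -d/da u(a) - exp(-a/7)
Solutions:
 u(a) = C1 + 7*exp(-a/7)


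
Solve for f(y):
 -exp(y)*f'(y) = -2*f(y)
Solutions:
 f(y) = C1*exp(-2*exp(-y))


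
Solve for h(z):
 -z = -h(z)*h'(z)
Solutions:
 h(z) = -sqrt(C1 + z^2)
 h(z) = sqrt(C1 + z^2)


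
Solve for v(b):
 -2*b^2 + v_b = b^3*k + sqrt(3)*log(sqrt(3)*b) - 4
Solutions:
 v(b) = C1 + b^4*k/4 + 2*b^3/3 + sqrt(3)*b*log(b) - 4*b - sqrt(3)*b + sqrt(3)*b*log(3)/2


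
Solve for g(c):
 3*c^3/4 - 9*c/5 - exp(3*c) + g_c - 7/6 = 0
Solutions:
 g(c) = C1 - 3*c^4/16 + 9*c^2/10 + 7*c/6 + exp(3*c)/3


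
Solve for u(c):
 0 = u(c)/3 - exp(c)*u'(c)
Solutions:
 u(c) = C1*exp(-exp(-c)/3)


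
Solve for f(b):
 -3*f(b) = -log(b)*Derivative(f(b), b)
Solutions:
 f(b) = C1*exp(3*li(b))


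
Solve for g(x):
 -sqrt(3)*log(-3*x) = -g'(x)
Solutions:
 g(x) = C1 + sqrt(3)*x*log(-x) + sqrt(3)*x*(-1 + log(3))


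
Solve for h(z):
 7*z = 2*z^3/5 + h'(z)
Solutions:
 h(z) = C1 - z^4/10 + 7*z^2/2


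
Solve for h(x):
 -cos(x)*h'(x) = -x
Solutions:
 h(x) = C1 + Integral(x/cos(x), x)


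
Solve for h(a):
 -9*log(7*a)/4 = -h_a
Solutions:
 h(a) = C1 + 9*a*log(a)/4 - 9*a/4 + 9*a*log(7)/4


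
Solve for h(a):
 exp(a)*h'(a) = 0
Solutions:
 h(a) = C1


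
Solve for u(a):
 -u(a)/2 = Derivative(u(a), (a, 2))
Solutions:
 u(a) = C1*sin(sqrt(2)*a/2) + C2*cos(sqrt(2)*a/2)


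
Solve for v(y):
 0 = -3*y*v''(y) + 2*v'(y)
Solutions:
 v(y) = C1 + C2*y^(5/3)


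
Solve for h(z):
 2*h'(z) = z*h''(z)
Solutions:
 h(z) = C1 + C2*z^3


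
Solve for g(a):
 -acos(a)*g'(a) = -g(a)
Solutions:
 g(a) = C1*exp(Integral(1/acos(a), a))


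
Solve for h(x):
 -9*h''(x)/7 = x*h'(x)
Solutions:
 h(x) = C1 + C2*erf(sqrt(14)*x/6)


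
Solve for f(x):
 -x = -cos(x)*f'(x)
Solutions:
 f(x) = C1 + Integral(x/cos(x), x)


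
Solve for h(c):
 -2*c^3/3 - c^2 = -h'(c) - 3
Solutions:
 h(c) = C1 + c^4/6 + c^3/3 - 3*c


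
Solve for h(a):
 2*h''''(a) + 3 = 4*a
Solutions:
 h(a) = C1 + C2*a + C3*a^2 + C4*a^3 + a^5/60 - a^4/16


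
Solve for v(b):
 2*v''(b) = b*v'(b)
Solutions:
 v(b) = C1 + C2*erfi(b/2)


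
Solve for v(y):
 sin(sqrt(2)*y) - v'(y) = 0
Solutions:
 v(y) = C1 - sqrt(2)*cos(sqrt(2)*y)/2


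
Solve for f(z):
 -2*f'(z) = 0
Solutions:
 f(z) = C1


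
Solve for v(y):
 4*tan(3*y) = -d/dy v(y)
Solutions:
 v(y) = C1 + 4*log(cos(3*y))/3


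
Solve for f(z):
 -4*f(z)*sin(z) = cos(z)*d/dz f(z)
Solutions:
 f(z) = C1*cos(z)^4


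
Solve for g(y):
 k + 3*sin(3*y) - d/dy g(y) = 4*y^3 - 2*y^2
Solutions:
 g(y) = C1 + k*y - y^4 + 2*y^3/3 - cos(3*y)


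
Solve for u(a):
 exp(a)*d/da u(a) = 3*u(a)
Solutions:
 u(a) = C1*exp(-3*exp(-a))


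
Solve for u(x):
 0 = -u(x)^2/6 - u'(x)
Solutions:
 u(x) = 6/(C1 + x)


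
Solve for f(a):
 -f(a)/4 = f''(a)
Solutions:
 f(a) = C1*sin(a/2) + C2*cos(a/2)


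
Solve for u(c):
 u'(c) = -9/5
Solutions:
 u(c) = C1 - 9*c/5


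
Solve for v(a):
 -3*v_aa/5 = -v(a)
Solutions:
 v(a) = C1*exp(-sqrt(15)*a/3) + C2*exp(sqrt(15)*a/3)


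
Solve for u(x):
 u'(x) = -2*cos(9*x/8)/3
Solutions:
 u(x) = C1 - 16*sin(9*x/8)/27


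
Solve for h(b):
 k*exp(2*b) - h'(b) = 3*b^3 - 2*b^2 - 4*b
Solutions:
 h(b) = C1 - 3*b^4/4 + 2*b^3/3 + 2*b^2 + k*exp(2*b)/2


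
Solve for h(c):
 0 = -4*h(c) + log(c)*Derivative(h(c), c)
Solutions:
 h(c) = C1*exp(4*li(c))


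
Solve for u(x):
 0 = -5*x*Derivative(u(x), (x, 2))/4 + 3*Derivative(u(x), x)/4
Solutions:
 u(x) = C1 + C2*x^(8/5)


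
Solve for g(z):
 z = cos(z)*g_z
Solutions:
 g(z) = C1 + Integral(z/cos(z), z)


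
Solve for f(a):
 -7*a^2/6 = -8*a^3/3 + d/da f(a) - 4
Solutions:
 f(a) = C1 + 2*a^4/3 - 7*a^3/18 + 4*a


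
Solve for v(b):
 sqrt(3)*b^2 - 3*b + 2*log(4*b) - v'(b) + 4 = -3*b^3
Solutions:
 v(b) = C1 + 3*b^4/4 + sqrt(3)*b^3/3 - 3*b^2/2 + 2*b*log(b) + 2*b + 4*b*log(2)


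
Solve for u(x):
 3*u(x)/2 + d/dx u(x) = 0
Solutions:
 u(x) = C1*exp(-3*x/2)


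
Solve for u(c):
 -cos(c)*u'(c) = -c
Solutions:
 u(c) = C1 + Integral(c/cos(c), c)


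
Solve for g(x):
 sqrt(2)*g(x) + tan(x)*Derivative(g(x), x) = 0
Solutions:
 g(x) = C1/sin(x)^(sqrt(2))


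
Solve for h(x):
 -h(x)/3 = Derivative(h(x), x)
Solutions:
 h(x) = C1*exp(-x/3)


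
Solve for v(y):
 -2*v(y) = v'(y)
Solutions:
 v(y) = C1*exp(-2*y)


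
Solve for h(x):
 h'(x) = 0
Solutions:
 h(x) = C1


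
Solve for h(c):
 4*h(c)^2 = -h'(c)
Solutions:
 h(c) = 1/(C1 + 4*c)


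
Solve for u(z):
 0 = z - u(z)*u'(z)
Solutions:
 u(z) = -sqrt(C1 + z^2)
 u(z) = sqrt(C1 + z^2)


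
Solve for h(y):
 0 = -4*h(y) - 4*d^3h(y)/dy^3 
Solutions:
 h(y) = C3*exp(-y) + (C1*sin(sqrt(3)*y/2) + C2*cos(sqrt(3)*y/2))*exp(y/2)


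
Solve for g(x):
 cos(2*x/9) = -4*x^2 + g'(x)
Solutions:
 g(x) = C1 + 4*x^3/3 + 9*sin(2*x/9)/2


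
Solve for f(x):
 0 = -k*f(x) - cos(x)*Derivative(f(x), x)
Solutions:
 f(x) = C1*exp(k*(log(sin(x) - 1) - log(sin(x) + 1))/2)


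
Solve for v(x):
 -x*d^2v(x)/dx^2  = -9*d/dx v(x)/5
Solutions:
 v(x) = C1 + C2*x^(14/5)


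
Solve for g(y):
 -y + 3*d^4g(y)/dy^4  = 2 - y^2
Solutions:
 g(y) = C1 + C2*y + C3*y^2 + C4*y^3 - y^6/1080 + y^5/360 + y^4/36


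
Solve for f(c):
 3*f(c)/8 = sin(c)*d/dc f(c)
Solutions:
 f(c) = C1*(cos(c) - 1)^(3/16)/(cos(c) + 1)^(3/16)


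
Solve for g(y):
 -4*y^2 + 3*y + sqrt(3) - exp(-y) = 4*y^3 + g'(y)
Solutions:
 g(y) = C1 - y^4 - 4*y^3/3 + 3*y^2/2 + sqrt(3)*y + exp(-y)


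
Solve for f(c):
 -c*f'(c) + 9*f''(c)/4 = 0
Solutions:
 f(c) = C1 + C2*erfi(sqrt(2)*c/3)


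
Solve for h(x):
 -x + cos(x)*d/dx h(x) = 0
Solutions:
 h(x) = C1 + Integral(x/cos(x), x)


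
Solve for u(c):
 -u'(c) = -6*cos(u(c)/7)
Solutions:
 -6*c - 7*log(sin(u(c)/7) - 1)/2 + 7*log(sin(u(c)/7) + 1)/2 = C1


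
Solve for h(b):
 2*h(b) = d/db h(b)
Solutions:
 h(b) = C1*exp(2*b)


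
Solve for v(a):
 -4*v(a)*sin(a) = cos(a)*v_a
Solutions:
 v(a) = C1*cos(a)^4


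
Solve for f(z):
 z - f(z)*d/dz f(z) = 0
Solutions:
 f(z) = -sqrt(C1 + z^2)
 f(z) = sqrt(C1 + z^2)


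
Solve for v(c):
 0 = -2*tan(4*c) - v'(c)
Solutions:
 v(c) = C1 + log(cos(4*c))/2


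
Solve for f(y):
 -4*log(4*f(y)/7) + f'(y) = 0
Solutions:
 -Integral(1/(log(_y) - log(7) + 2*log(2)), (_y, f(y)))/4 = C1 - y


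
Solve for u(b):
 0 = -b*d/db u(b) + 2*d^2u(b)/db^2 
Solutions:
 u(b) = C1 + C2*erfi(b/2)


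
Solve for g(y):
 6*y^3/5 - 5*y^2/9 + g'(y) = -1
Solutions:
 g(y) = C1 - 3*y^4/10 + 5*y^3/27 - y


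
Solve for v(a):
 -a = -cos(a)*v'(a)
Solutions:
 v(a) = C1 + Integral(a/cos(a), a)


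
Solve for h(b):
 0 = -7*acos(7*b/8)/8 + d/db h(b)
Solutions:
 h(b) = C1 + 7*b*acos(7*b/8)/8 - sqrt(64 - 49*b^2)/8


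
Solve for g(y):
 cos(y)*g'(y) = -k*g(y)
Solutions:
 g(y) = C1*exp(k*(log(sin(y) - 1) - log(sin(y) + 1))/2)


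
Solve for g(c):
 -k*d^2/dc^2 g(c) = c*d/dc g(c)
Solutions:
 g(c) = C1 + C2*sqrt(k)*erf(sqrt(2)*c*sqrt(1/k)/2)


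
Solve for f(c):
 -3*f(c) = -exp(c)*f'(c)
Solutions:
 f(c) = C1*exp(-3*exp(-c))


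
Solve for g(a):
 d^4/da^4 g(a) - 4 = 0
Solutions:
 g(a) = C1 + C2*a + C3*a^2 + C4*a^3 + a^4/6


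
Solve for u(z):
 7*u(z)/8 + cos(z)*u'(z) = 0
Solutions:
 u(z) = C1*(sin(z) - 1)^(7/16)/(sin(z) + 1)^(7/16)


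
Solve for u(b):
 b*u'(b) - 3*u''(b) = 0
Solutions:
 u(b) = C1 + C2*erfi(sqrt(6)*b/6)


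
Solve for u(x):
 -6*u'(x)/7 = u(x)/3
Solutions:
 u(x) = C1*exp(-7*x/18)


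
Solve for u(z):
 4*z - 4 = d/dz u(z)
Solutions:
 u(z) = C1 + 2*z^2 - 4*z


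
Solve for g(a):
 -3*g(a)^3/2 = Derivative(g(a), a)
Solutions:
 g(a) = -sqrt(-1/(C1 - 3*a))
 g(a) = sqrt(-1/(C1 - 3*a))


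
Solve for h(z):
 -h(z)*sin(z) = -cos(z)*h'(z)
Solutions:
 h(z) = C1/cos(z)


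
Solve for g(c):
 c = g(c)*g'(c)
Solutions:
 g(c) = -sqrt(C1 + c^2)
 g(c) = sqrt(C1 + c^2)


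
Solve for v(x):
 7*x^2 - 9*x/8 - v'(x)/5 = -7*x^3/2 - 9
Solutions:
 v(x) = C1 + 35*x^4/8 + 35*x^3/3 - 45*x^2/16 + 45*x


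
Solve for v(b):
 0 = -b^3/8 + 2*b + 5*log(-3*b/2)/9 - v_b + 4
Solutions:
 v(b) = C1 - b^4/32 + b^2 + 5*b*log(-b)/9 + b*(-5*log(2) + 5*log(3) + 31)/9


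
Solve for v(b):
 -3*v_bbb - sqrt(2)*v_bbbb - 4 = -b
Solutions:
 v(b) = C1 + C2*b + C3*b^2 + C4*exp(-3*sqrt(2)*b/2) + b^4/72 + b^3*(-12 - sqrt(2))/54


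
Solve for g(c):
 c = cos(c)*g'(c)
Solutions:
 g(c) = C1 + Integral(c/cos(c), c)


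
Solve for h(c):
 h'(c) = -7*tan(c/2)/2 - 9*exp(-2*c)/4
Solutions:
 h(c) = C1 - 7*log(tan(c/2)^2 + 1)/2 + 9*exp(-2*c)/8


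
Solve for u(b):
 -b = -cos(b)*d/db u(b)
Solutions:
 u(b) = C1 + Integral(b/cos(b), b)


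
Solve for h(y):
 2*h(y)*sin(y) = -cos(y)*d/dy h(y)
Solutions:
 h(y) = C1*cos(y)^2


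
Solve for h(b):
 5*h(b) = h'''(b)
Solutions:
 h(b) = C3*exp(5^(1/3)*b) + (C1*sin(sqrt(3)*5^(1/3)*b/2) + C2*cos(sqrt(3)*5^(1/3)*b/2))*exp(-5^(1/3)*b/2)


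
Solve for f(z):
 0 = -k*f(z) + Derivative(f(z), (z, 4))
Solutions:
 f(z) = C1*exp(-k^(1/4)*z) + C2*exp(k^(1/4)*z) + C3*exp(-I*k^(1/4)*z) + C4*exp(I*k^(1/4)*z)


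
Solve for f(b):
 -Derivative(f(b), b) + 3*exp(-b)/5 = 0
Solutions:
 f(b) = C1 - 3*exp(-b)/5


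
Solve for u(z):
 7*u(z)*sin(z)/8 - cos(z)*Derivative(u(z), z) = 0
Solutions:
 u(z) = C1/cos(z)^(7/8)


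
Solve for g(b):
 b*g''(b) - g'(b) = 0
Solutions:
 g(b) = C1 + C2*b^2


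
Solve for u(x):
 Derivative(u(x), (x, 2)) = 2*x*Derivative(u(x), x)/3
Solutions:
 u(x) = C1 + C2*erfi(sqrt(3)*x/3)


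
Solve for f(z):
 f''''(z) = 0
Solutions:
 f(z) = C1 + C2*z + C3*z^2 + C4*z^3


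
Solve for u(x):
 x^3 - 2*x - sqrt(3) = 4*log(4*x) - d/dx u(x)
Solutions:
 u(x) = C1 - x^4/4 + x^2 + 4*x*log(x) - 4*x + sqrt(3)*x + x*log(256)


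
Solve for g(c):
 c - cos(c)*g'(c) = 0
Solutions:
 g(c) = C1 + Integral(c/cos(c), c)


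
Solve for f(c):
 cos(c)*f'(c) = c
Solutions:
 f(c) = C1 + Integral(c/cos(c), c)


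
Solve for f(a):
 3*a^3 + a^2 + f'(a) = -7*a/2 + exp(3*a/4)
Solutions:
 f(a) = C1 - 3*a^4/4 - a^3/3 - 7*a^2/4 + 4*exp(3*a/4)/3


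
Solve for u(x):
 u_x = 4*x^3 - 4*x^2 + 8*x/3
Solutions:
 u(x) = C1 + x^4 - 4*x^3/3 + 4*x^2/3


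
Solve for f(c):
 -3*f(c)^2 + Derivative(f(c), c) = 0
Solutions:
 f(c) = -1/(C1 + 3*c)


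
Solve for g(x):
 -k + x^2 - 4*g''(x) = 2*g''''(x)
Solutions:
 g(x) = C1 + C2*x + C3*sin(sqrt(2)*x) + C4*cos(sqrt(2)*x) + x^4/48 + x^2*(-k - 1)/8


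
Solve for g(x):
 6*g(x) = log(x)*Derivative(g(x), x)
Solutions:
 g(x) = C1*exp(6*li(x))


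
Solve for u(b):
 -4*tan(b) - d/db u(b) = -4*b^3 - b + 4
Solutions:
 u(b) = C1 + b^4 + b^2/2 - 4*b + 4*log(cos(b))


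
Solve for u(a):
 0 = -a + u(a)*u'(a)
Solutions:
 u(a) = -sqrt(C1 + a^2)
 u(a) = sqrt(C1 + a^2)


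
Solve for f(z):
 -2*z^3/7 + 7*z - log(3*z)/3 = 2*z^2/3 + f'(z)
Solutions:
 f(z) = C1 - z^4/14 - 2*z^3/9 + 7*z^2/2 - z*log(z)/3 - z*log(3)/3 + z/3


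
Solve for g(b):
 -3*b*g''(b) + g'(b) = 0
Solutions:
 g(b) = C1 + C2*b^(4/3)


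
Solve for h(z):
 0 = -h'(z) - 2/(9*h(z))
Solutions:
 h(z) = -sqrt(C1 - 4*z)/3
 h(z) = sqrt(C1 - 4*z)/3


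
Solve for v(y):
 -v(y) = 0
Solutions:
 v(y) = 0


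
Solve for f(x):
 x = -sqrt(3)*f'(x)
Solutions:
 f(x) = C1 - sqrt(3)*x^2/6


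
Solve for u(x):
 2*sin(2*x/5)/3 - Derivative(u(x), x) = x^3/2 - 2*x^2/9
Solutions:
 u(x) = C1 - x^4/8 + 2*x^3/27 - 5*cos(2*x/5)/3


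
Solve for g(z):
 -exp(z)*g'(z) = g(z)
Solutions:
 g(z) = C1*exp(exp(-z))


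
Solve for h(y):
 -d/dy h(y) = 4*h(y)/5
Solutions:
 h(y) = C1*exp(-4*y/5)


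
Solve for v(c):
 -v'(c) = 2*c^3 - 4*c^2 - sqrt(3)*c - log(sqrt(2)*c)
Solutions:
 v(c) = C1 - c^4/2 + 4*c^3/3 + sqrt(3)*c^2/2 + c*log(c) - c + c*log(2)/2


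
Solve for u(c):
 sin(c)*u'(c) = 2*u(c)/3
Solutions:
 u(c) = C1*(cos(c) - 1)^(1/3)/(cos(c) + 1)^(1/3)


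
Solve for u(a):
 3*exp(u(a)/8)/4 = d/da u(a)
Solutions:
 u(a) = 8*log(-1/(C1 + 3*a)) + 40*log(2)


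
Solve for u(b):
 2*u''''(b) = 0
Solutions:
 u(b) = C1 + C2*b + C3*b^2 + C4*b^3


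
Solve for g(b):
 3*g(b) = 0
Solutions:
 g(b) = 0


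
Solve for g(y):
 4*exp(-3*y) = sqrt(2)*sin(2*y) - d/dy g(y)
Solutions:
 g(y) = C1 - sqrt(2)*cos(2*y)/2 + 4*exp(-3*y)/3


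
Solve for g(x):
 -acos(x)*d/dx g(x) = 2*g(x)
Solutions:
 g(x) = C1*exp(-2*Integral(1/acos(x), x))


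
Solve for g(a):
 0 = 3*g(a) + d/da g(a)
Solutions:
 g(a) = C1*exp(-3*a)


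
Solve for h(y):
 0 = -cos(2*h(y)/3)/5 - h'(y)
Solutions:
 y/5 - 3*log(sin(2*h(y)/3) - 1)/4 + 3*log(sin(2*h(y)/3) + 1)/4 = C1


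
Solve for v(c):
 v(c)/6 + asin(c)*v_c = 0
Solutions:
 v(c) = C1*exp(-Integral(1/asin(c), c)/6)


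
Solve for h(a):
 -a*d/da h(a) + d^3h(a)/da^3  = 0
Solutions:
 h(a) = C1 + Integral(C2*airyai(a) + C3*airybi(a), a)


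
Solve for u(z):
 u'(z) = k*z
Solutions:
 u(z) = C1 + k*z^2/2


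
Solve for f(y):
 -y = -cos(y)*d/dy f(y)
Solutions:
 f(y) = C1 + Integral(y/cos(y), y)


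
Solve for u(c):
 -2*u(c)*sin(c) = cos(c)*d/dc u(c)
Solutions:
 u(c) = C1*cos(c)^2


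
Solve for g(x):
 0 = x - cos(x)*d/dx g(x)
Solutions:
 g(x) = C1 + Integral(x/cos(x), x)


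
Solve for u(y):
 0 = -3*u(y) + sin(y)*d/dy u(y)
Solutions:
 u(y) = C1*(cos(y) - 1)^(3/2)/(cos(y) + 1)^(3/2)


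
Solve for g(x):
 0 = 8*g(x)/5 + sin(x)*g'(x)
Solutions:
 g(x) = C1*(cos(x) + 1)^(4/5)/(cos(x) - 1)^(4/5)


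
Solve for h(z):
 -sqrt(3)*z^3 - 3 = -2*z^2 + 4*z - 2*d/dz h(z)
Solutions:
 h(z) = C1 + sqrt(3)*z^4/8 - z^3/3 + z^2 + 3*z/2


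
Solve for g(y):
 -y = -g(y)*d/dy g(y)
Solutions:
 g(y) = -sqrt(C1 + y^2)
 g(y) = sqrt(C1 + y^2)


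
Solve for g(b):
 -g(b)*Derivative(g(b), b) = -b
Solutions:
 g(b) = -sqrt(C1 + b^2)
 g(b) = sqrt(C1 + b^2)


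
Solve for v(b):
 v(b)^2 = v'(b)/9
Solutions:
 v(b) = -1/(C1 + 9*b)


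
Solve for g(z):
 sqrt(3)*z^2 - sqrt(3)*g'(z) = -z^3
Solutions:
 g(z) = C1 + sqrt(3)*z^4/12 + z^3/3


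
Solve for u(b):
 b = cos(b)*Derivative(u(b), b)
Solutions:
 u(b) = C1 + Integral(b/cos(b), b)


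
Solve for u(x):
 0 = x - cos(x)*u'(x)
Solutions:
 u(x) = C1 + Integral(x/cos(x), x)


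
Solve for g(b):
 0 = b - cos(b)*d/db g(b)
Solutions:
 g(b) = C1 + Integral(b/cos(b), b)


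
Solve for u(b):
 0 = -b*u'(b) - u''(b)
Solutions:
 u(b) = C1 + C2*erf(sqrt(2)*b/2)


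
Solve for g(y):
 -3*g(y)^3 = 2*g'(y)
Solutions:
 g(y) = -sqrt(-1/(C1 - 3*y))
 g(y) = sqrt(-1/(C1 - 3*y))


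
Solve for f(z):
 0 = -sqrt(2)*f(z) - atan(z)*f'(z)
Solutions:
 f(z) = C1*exp(-sqrt(2)*Integral(1/atan(z), z))


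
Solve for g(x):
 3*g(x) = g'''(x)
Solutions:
 g(x) = C3*exp(3^(1/3)*x) + (C1*sin(3^(5/6)*x/2) + C2*cos(3^(5/6)*x/2))*exp(-3^(1/3)*x/2)


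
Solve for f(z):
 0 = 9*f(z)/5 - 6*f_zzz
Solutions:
 f(z) = C3*exp(10^(2/3)*3^(1/3)*z/10) + (C1*sin(10^(2/3)*3^(5/6)*z/20) + C2*cos(10^(2/3)*3^(5/6)*z/20))*exp(-10^(2/3)*3^(1/3)*z/20)


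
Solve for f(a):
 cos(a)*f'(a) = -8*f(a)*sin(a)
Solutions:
 f(a) = C1*cos(a)^8


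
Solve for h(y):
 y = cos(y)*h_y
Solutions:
 h(y) = C1 + Integral(y/cos(y), y)


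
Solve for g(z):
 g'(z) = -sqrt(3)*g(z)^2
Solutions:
 g(z) = 1/(C1 + sqrt(3)*z)


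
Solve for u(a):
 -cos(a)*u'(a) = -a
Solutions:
 u(a) = C1 + Integral(a/cos(a), a)


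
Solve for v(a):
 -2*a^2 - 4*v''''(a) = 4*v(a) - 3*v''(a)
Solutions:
 v(a) = -a^2/2 + (C1*sin(a*sin(atan(sqrt(55)/3)/2)) + C2*cos(a*sin(atan(sqrt(55)/3)/2)))*exp(-a*cos(atan(sqrt(55)/3)/2)) + (C3*sin(a*sin(atan(sqrt(55)/3)/2)) + C4*cos(a*sin(atan(sqrt(55)/3)/2)))*exp(a*cos(atan(sqrt(55)/3)/2)) - 3/4


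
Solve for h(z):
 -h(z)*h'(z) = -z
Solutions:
 h(z) = -sqrt(C1 + z^2)
 h(z) = sqrt(C1 + z^2)


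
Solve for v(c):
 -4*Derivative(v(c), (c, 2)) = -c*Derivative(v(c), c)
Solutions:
 v(c) = C1 + C2*erfi(sqrt(2)*c/4)


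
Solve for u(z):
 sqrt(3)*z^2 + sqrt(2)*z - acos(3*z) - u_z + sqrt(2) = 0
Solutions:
 u(z) = C1 + sqrt(3)*z^3/3 + sqrt(2)*z^2/2 - z*acos(3*z) + sqrt(2)*z + sqrt(1 - 9*z^2)/3


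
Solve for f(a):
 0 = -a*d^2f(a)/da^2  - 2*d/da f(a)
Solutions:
 f(a) = C1 + C2/a


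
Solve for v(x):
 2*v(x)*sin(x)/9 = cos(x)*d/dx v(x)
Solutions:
 v(x) = C1/cos(x)^(2/9)


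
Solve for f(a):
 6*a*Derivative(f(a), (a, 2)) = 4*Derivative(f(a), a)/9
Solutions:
 f(a) = C1 + C2*a^(29/27)


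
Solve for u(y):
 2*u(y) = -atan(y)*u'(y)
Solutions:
 u(y) = C1*exp(-2*Integral(1/atan(y), y))


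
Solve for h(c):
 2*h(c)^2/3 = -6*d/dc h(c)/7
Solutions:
 h(c) = 9/(C1 + 7*c)


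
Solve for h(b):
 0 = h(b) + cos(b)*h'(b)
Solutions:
 h(b) = C1*sqrt(sin(b) - 1)/sqrt(sin(b) + 1)


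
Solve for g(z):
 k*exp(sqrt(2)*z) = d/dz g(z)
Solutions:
 g(z) = C1 + sqrt(2)*k*exp(sqrt(2)*z)/2


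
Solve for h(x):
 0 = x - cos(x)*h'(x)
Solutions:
 h(x) = C1 + Integral(x/cos(x), x)


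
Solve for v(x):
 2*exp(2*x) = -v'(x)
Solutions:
 v(x) = C1 - exp(2*x)


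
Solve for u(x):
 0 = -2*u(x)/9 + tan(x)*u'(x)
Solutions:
 u(x) = C1*sin(x)^(2/9)


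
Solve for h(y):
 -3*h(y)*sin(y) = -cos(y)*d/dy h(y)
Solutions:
 h(y) = C1/cos(y)^3


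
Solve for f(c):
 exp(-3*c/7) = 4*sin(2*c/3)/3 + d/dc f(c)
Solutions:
 f(c) = C1 + 2*cos(2*c/3) - 7*exp(-3*c/7)/3


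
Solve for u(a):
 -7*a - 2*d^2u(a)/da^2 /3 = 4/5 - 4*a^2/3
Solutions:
 u(a) = C1 + C2*a + a^4/6 - 7*a^3/4 - 3*a^2/5


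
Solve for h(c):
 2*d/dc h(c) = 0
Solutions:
 h(c) = C1


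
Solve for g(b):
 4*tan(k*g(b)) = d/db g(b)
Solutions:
 g(b) = Piecewise((-asin(exp(C1*k + 4*b*k))/k + pi/k, Ne(k, 0)), (nan, True))
 g(b) = Piecewise((asin(exp(C1*k + 4*b*k))/k, Ne(k, 0)), (nan, True))


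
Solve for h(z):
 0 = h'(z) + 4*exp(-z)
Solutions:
 h(z) = C1 + 4*exp(-z)


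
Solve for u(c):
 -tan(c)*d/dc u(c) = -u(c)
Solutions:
 u(c) = C1*sin(c)


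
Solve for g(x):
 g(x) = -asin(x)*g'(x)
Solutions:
 g(x) = C1*exp(-Integral(1/asin(x), x))


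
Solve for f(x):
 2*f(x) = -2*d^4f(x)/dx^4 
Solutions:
 f(x) = (C1*sin(sqrt(2)*x/2) + C2*cos(sqrt(2)*x/2))*exp(-sqrt(2)*x/2) + (C3*sin(sqrt(2)*x/2) + C4*cos(sqrt(2)*x/2))*exp(sqrt(2)*x/2)


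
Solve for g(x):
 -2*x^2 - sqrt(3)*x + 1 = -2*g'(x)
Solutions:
 g(x) = C1 + x^3/3 + sqrt(3)*x^2/4 - x/2


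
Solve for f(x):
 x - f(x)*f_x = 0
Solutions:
 f(x) = -sqrt(C1 + x^2)
 f(x) = sqrt(C1 + x^2)


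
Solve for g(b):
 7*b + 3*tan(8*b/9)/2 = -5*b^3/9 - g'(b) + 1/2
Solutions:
 g(b) = C1 - 5*b^4/36 - 7*b^2/2 + b/2 + 27*log(cos(8*b/9))/16


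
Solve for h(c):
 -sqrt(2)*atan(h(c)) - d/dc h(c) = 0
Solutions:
 Integral(1/atan(_y), (_y, h(c))) = C1 - sqrt(2)*c


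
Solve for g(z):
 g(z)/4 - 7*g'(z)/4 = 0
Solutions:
 g(z) = C1*exp(z/7)


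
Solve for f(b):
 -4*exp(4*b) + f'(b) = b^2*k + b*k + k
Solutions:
 f(b) = C1 + b^3*k/3 + b^2*k/2 + b*k + exp(4*b)


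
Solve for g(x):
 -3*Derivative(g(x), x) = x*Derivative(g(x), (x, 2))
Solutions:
 g(x) = C1 + C2/x^2


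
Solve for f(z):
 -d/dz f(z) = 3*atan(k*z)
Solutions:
 f(z) = C1 - 3*Piecewise((z*atan(k*z) - log(k^2*z^2 + 1)/(2*k), Ne(k, 0)), (0, True))


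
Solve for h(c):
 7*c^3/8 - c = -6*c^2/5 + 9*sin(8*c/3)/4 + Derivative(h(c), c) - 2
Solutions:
 h(c) = C1 + 7*c^4/32 + 2*c^3/5 - c^2/2 + 2*c + 27*cos(8*c/3)/32


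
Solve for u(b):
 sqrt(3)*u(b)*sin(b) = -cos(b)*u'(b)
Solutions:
 u(b) = C1*cos(b)^(sqrt(3))


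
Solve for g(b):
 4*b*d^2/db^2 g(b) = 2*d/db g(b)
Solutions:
 g(b) = C1 + C2*b^(3/2)


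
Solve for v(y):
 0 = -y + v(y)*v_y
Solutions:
 v(y) = -sqrt(C1 + y^2)
 v(y) = sqrt(C1 + y^2)


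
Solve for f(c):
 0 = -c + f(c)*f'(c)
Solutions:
 f(c) = -sqrt(C1 + c^2)
 f(c) = sqrt(C1 + c^2)


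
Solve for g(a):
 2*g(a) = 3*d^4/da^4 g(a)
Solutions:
 g(a) = C1*exp(-2^(1/4)*3^(3/4)*a/3) + C2*exp(2^(1/4)*3^(3/4)*a/3) + C3*sin(2^(1/4)*3^(3/4)*a/3) + C4*cos(2^(1/4)*3^(3/4)*a/3)


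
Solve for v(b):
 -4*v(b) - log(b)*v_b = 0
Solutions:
 v(b) = C1*exp(-4*li(b))


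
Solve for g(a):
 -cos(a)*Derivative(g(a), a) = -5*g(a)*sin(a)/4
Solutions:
 g(a) = C1/cos(a)^(5/4)


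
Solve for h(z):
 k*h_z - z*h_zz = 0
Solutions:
 h(z) = C1 + z^(re(k) + 1)*(C2*sin(log(z)*Abs(im(k))) + C3*cos(log(z)*im(k)))


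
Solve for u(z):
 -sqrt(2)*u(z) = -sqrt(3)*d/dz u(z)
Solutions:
 u(z) = C1*exp(sqrt(6)*z/3)


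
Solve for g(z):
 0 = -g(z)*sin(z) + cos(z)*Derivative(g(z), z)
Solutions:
 g(z) = C1/cos(z)


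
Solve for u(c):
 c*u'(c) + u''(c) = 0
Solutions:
 u(c) = C1 + C2*erf(sqrt(2)*c/2)


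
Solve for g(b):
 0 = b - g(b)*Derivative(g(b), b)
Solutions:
 g(b) = -sqrt(C1 + b^2)
 g(b) = sqrt(C1 + b^2)


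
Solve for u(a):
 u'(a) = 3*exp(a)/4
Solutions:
 u(a) = C1 + 3*exp(a)/4


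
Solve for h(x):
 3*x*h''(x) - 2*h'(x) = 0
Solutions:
 h(x) = C1 + C2*x^(5/3)


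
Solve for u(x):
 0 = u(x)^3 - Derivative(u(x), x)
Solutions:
 u(x) = -sqrt(2)*sqrt(-1/(C1 + x))/2
 u(x) = sqrt(2)*sqrt(-1/(C1 + x))/2


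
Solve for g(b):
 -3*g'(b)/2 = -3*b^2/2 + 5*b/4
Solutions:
 g(b) = C1 + b^3/3 - 5*b^2/12


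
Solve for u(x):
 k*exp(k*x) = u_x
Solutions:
 u(x) = C1 + exp(k*x)


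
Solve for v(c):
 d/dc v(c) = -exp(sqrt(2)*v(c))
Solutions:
 v(c) = sqrt(2)*(2*log(1/(C1 + c)) - log(2))/4


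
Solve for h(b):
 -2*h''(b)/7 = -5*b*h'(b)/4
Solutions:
 h(b) = C1 + C2*erfi(sqrt(35)*b/4)


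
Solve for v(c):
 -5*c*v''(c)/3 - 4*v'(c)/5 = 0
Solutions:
 v(c) = C1 + C2*c^(13/25)


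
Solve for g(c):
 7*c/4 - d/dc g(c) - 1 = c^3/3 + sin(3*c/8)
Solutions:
 g(c) = C1 - c^4/12 + 7*c^2/8 - c + 8*cos(3*c/8)/3


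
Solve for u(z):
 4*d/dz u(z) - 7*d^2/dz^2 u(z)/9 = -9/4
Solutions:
 u(z) = C1 + C2*exp(36*z/7) - 9*z/16


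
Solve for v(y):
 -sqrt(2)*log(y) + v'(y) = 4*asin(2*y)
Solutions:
 v(y) = C1 + sqrt(2)*y*(log(y) - 1) + 4*y*asin(2*y) + 2*sqrt(1 - 4*y^2)
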